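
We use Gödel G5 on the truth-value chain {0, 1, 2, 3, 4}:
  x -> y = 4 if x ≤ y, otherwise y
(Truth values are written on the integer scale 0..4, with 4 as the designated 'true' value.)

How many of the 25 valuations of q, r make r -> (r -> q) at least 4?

value 4: 15 assignments (counts)
value 3: 1 assignment
value 2: 2 assignments
value 1: 3 assignments
value 0: 4 assignments
So 15 of the 25 assignments meet the threshold.

15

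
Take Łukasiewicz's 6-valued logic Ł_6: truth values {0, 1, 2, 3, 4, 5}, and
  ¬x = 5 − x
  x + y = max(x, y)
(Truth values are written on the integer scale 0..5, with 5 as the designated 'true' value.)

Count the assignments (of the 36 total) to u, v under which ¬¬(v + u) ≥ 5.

11

value 5: 11 assignments (counts)
value 4: 9 assignments
value 3: 7 assignments
value 2: 5 assignments
value 1: 3 assignments
value 0: 1 assignment
So 11 of the 36 assignments meet the threshold.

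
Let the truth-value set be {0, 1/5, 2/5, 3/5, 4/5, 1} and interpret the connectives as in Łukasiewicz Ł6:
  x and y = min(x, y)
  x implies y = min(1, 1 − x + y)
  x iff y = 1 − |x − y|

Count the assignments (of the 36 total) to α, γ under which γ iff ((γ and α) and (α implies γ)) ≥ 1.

21

value 1: 21 assignments (counts)
value 4/5: 5 assignments
value 3/5: 4 assignments
value 2/5: 3 assignments
value 1/5: 2 assignments
value 0: 1 assignment
So 21 of the 36 assignments meet the threshold.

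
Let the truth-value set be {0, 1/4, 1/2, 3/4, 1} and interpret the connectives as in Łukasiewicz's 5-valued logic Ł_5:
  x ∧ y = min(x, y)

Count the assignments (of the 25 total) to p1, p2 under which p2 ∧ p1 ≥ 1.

1

value 1: 1 assignment (counts)
value 3/4: 3 assignments
value 1/2: 5 assignments
value 1/4: 7 assignments
value 0: 9 assignments
So 1 of the 25 assignments meets the threshold.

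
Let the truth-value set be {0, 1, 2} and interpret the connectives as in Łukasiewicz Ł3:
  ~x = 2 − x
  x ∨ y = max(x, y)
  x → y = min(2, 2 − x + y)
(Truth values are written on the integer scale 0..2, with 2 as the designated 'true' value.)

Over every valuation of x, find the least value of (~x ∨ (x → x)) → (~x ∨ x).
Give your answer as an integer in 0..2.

Take x = 1:
~x = ~1 = 1
x → x = 1 → 1 = 2
~x ∨ (x → x) = 1 ∨ 2 = 2
~x = ~1 = 1
~x ∨ x = 1 ∨ 1 = 1
(~x ∨ (x → x)) → (~x ∨ x) = 2 → 1 = 1
No assignment yields a value below 1, so this is the minimum.

1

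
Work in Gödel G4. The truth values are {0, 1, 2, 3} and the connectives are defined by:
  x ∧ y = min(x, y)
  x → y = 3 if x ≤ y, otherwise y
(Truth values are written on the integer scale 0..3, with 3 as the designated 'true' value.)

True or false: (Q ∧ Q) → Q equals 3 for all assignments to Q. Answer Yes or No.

Yes

Q = 0 ↦ 3
Q = 1 ↦ 3
Q = 2 ↦ 3
Q = 3 ↦ 3
Every assignment gives a value ≥ 3.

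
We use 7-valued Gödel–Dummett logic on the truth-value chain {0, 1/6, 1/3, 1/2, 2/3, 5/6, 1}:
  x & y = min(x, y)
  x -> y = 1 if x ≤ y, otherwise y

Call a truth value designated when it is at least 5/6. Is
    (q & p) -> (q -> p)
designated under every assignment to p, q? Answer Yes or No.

Yes

At p = 1/6, q = 2/3, for instance:
q & p = 2/3 & 1/6 = 1/6
q -> p = 2/3 -> 1/6 = 1/6
(q & p) -> (q -> p) = 1/6 -> 1/6 = 1
and checking the remaining 48 assignments likewise gives ≥ 5/6 in every case.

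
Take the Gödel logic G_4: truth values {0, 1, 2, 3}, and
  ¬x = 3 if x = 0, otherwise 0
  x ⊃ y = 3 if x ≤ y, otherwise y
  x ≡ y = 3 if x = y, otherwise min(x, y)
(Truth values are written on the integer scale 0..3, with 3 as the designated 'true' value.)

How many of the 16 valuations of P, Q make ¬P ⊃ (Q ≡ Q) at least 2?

16

P = 0, Q = 0 ↦ 3  ≥
P = 0, Q = 1 ↦ 3  ≥
P = 0, Q = 2 ↦ 3  ≥
P = 0, Q = 3 ↦ 3  ≥
P = 1, Q = 0 ↦ 3  ≥
P = 1, Q = 1 ↦ 3  ≥
P = 1, Q = 2 ↦ 3  ≥
P = 1, Q = 3 ↦ 3  ≥
P = 2, Q = 0 ↦ 3  ≥
P = 2, Q = 1 ↦ 3  ≥
P = 2, Q = 2 ↦ 3  ≥
P = 2, Q = 3 ↦ 3  ≥
P = 3, Q = 0 ↦ 3  ≥
P = 3, Q = 1 ↦ 3  ≥
P = 3, Q = 2 ↦ 3  ≥
P = 3, Q = 3 ↦ 3  ≥
So 16 of the 16 assignments meet the threshold.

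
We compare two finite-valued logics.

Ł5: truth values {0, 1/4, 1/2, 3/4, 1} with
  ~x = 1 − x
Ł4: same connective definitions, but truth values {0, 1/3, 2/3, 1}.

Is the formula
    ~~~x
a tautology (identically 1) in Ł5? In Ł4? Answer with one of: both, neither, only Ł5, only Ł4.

neither

In Ł5: at x = 1/4 the value is 3/4 — not a tautology.
In Ł4: at x = 1/3 the value is 2/3 — not a tautology.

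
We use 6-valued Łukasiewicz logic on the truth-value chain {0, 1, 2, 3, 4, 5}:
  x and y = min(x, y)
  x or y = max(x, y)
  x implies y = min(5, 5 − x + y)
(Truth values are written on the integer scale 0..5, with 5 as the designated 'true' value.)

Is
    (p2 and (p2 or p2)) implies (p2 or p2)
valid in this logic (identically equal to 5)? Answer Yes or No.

p2 = 0 ↦ 5
p2 = 1 ↦ 5
p2 = 2 ↦ 5
p2 = 3 ↦ 5
p2 = 4 ↦ 5
p2 = 5 ↦ 5
Every assignment gives a value ≥ 5.

Yes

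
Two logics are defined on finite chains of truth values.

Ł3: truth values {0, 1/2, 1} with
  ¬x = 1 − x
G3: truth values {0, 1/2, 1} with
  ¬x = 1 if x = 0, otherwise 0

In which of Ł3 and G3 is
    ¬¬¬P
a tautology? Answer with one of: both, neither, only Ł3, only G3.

In Ł3: at P = 1/2 the value is 1/2 — not a tautology.
In G3: at P = 1/2 the value is 0 — not a tautology.

neither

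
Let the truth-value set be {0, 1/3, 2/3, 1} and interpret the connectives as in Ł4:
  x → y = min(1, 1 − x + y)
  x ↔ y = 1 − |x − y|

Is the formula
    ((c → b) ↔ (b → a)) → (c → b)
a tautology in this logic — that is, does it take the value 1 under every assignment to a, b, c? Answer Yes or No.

Counterexample: take a = 0, b = 1/3, c = 2/3.
c → b = 2/3 → 1/3 = 2/3
b → a = 1/3 → 0 = 2/3
(c → b) ↔ (b → a) = 2/3 ↔ 2/3 = 1
c → b = 2/3 → 1/3 = 2/3
((c → b) ↔ (b → a)) → (c → b) = 1 → 2/3 = 2/3
This gives 2/3 ≠ 1.

No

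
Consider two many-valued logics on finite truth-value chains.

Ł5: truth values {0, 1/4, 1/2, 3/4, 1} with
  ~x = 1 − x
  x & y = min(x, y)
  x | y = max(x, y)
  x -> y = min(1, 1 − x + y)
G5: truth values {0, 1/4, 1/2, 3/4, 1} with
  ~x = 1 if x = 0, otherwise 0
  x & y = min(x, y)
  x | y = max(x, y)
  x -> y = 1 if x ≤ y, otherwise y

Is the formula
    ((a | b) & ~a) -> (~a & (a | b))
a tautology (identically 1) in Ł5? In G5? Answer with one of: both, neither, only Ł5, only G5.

both

In Ł5: every assignment gives 1 — tautology.
In G5: every assignment gives 1 — tautology.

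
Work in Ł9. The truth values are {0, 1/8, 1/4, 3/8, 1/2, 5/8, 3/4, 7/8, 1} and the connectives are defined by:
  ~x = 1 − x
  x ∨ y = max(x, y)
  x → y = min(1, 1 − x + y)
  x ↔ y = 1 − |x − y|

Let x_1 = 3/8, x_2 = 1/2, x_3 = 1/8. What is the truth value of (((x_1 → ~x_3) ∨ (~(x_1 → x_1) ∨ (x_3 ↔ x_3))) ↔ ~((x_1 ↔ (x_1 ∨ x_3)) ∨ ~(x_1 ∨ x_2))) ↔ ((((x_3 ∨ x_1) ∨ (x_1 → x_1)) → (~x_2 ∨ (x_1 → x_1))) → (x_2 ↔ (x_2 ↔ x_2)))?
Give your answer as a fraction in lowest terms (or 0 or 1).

~x_3 = ~1/8 = 7/8
x_1 → ~x_3 = 3/8 → 7/8 = 1
x_1 → x_1 = 3/8 → 3/8 = 1
~(x_1 → x_1) = ~1 = 0
x_3 ↔ x_3 = 1/8 ↔ 1/8 = 1
~(x_1 → x_1) ∨ (x_3 ↔ x_3) = 0 ∨ 1 = 1
(x_1 → ~x_3) ∨ (~(x_1 → x_1) ∨ (x_3 ↔ x_3)) = 1 ∨ 1 = 1
x_1 ∨ x_3 = 3/8 ∨ 1/8 = 3/8
x_1 ↔ (x_1 ∨ x_3) = 3/8 ↔ 3/8 = 1
x_1 ∨ x_2 = 3/8 ∨ 1/2 = 1/2
~(x_1 ∨ x_2) = ~1/2 = 1/2
(x_1 ↔ (x_1 ∨ x_3)) ∨ ~(x_1 ∨ x_2) = 1 ∨ 1/2 = 1
~((x_1 ↔ (x_1 ∨ x_3)) ∨ ~(x_1 ∨ x_2)) = ~1 = 0
((x_1 → ~x_3) ∨ (~(x_1 → x_1) ∨ (x_3 ↔ x_3))) ↔ ~((x_1 ↔ (x_1 ∨ x_3)) ∨ ~(x_1 ∨ x_2)) = 1 ↔ 0 = 0
x_3 ∨ x_1 = 1/8 ∨ 3/8 = 3/8
x_1 → x_1 = 3/8 → 3/8 = 1
(x_3 ∨ x_1) ∨ (x_1 → x_1) = 3/8 ∨ 1 = 1
~x_2 = ~1/2 = 1/2
x_1 → x_1 = 3/8 → 3/8 = 1
~x_2 ∨ (x_1 → x_1) = 1/2 ∨ 1 = 1
((x_3 ∨ x_1) ∨ (x_1 → x_1)) → (~x_2 ∨ (x_1 → x_1)) = 1 → 1 = 1
x_2 ↔ x_2 = 1/2 ↔ 1/2 = 1
x_2 ↔ (x_2 ↔ x_2) = 1/2 ↔ 1 = 1/2
(((x_3 ∨ x_1) ∨ (x_1 → x_1)) → (~x_2 ∨ (x_1 → x_1))) → (x_2 ↔ (x_2 ↔ x_2)) = 1 → 1/2 = 1/2
(((x_1 → ~x_3) ∨ (~(x_1 → x_1) ∨ (x_3 ↔ x_3))) ↔ ~((x_1 ↔ (x_1 ∨ x_3)) ∨ ~(x_1 ∨ x_2))) ↔ ((((x_3 ∨ x_1) ∨ (x_1 → x_1)) → (~x_2 ∨ (x_1 → x_1))) → (x_2 ↔ (x_2 ↔ x_2))) = 0 ↔ 1/2 = 1/2

1/2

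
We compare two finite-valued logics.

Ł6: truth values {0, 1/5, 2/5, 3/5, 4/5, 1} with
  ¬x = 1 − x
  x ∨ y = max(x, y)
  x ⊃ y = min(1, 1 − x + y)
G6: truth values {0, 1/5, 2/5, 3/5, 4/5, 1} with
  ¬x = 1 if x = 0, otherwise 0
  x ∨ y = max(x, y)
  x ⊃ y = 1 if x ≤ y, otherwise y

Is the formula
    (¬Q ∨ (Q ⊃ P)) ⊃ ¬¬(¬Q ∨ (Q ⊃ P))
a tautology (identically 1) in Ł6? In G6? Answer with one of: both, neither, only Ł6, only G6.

both

In Ł6: every assignment gives 1 — tautology.
In G6: every assignment gives 1 — tautology.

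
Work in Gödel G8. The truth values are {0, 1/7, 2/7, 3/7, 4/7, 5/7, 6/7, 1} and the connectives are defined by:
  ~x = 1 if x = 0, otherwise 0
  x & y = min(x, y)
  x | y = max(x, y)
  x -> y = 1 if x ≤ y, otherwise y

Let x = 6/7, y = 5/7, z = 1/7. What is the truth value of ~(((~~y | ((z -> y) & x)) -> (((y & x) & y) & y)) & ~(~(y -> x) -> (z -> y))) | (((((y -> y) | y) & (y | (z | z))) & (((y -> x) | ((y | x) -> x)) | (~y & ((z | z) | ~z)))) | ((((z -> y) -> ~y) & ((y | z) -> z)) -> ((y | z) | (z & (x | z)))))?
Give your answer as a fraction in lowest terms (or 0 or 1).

~y = ~5/7 = 0
~~y = ~0 = 1
z -> y = 1/7 -> 5/7 = 1
(z -> y) & x = 1 & 6/7 = 6/7
~~y | ((z -> y) & x) = 1 | 6/7 = 1
y & x = 5/7 & 6/7 = 5/7
(y & x) & y = 5/7 & 5/7 = 5/7
((y & x) & y) & y = 5/7 & 5/7 = 5/7
(~~y | ((z -> y) & x)) -> (((y & x) & y) & y) = 1 -> 5/7 = 5/7
y -> x = 5/7 -> 6/7 = 1
~(y -> x) = ~1 = 0
z -> y = 1/7 -> 5/7 = 1
~(y -> x) -> (z -> y) = 0 -> 1 = 1
~(~(y -> x) -> (z -> y)) = ~1 = 0
((~~y | ((z -> y) & x)) -> (((y & x) & y) & y)) & ~(~(y -> x) -> (z -> y)) = 5/7 & 0 = 0
~(((~~y | ((z -> y) & x)) -> (((y & x) & y) & y)) & ~(~(y -> x) -> (z -> y))) = ~0 = 1
y -> y = 5/7 -> 5/7 = 1
(y -> y) | y = 1 | 5/7 = 1
z | z = 1/7 | 1/7 = 1/7
y | (z | z) = 5/7 | 1/7 = 5/7
((y -> y) | y) & (y | (z | z)) = 1 & 5/7 = 5/7
y -> x = 5/7 -> 6/7 = 1
y | x = 5/7 | 6/7 = 6/7
(y | x) -> x = 6/7 -> 6/7 = 1
(y -> x) | ((y | x) -> x) = 1 | 1 = 1
~y = ~5/7 = 0
z | z = 1/7 | 1/7 = 1/7
~z = ~1/7 = 0
(z | z) | ~z = 1/7 | 0 = 1/7
~y & ((z | z) | ~z) = 0 & 1/7 = 0
((y -> x) | ((y | x) -> x)) | (~y & ((z | z) | ~z)) = 1 | 0 = 1
(((y -> y) | y) & (y | (z | z))) & (((y -> x) | ((y | x) -> x)) | (~y & ((z | z) | ~z))) = 5/7 & 1 = 5/7
z -> y = 1/7 -> 5/7 = 1
~y = ~5/7 = 0
(z -> y) -> ~y = 1 -> 0 = 0
y | z = 5/7 | 1/7 = 5/7
(y | z) -> z = 5/7 -> 1/7 = 1/7
((z -> y) -> ~y) & ((y | z) -> z) = 0 & 1/7 = 0
y | z = 5/7 | 1/7 = 5/7
x | z = 6/7 | 1/7 = 6/7
z & (x | z) = 1/7 & 6/7 = 1/7
(y | z) | (z & (x | z)) = 5/7 | 1/7 = 5/7
(((z -> y) -> ~y) & ((y | z) -> z)) -> ((y | z) | (z & (x | z))) = 0 -> 5/7 = 1
((((y -> y) | y) & (y | (z | z))) & (((y -> x) | ((y | x) -> x)) | (~y & ((z | z) | ~z)))) | ((((z -> y) -> ~y) & ((y | z) -> z)) -> ((y | z) | (z & (x | z)))) = 5/7 | 1 = 1
~(((~~y | ((z -> y) & x)) -> (((y & x) & y) & y)) & ~(~(y -> x) -> (z -> y))) | (((((y -> y) | y) & (y | (z | z))) & (((y -> x) | ((y | x) -> x)) | (~y & ((z | z) | ~z)))) | ((((z -> y) -> ~y) & ((y | z) -> z)) -> ((y | z) | (z & (x | z))))) = 1 | 1 = 1

1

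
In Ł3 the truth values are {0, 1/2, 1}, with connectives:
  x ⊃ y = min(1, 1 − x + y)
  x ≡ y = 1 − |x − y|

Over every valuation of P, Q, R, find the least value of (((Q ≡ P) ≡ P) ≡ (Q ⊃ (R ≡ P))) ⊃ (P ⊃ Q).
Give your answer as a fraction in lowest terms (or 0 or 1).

Take P = 1/2, Q = 0, R = 0:
Q ≡ P = 0 ≡ 1/2 = 1/2
(Q ≡ P) ≡ P = 1/2 ≡ 1/2 = 1
R ≡ P = 0 ≡ 1/2 = 1/2
Q ⊃ (R ≡ P) = 0 ⊃ 1/2 = 1
((Q ≡ P) ≡ P) ≡ (Q ⊃ (R ≡ P)) = 1 ≡ 1 = 1
P ⊃ Q = 1/2 ⊃ 0 = 1/2
(((Q ≡ P) ≡ P) ≡ (Q ⊃ (R ≡ P))) ⊃ (P ⊃ Q) = 1 ⊃ 1/2 = 1/2
No assignment yields a value below 1/2, so this is the minimum.

1/2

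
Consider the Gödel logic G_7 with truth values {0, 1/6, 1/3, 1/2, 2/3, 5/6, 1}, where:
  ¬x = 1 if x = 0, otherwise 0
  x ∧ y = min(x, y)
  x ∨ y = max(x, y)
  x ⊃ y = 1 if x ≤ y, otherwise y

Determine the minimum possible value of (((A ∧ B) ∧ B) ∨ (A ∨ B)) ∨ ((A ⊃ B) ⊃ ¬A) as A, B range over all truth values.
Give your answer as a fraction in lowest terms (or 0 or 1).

Take A = 1/6, B = 1/6:
A ∧ B = 1/6 ∧ 1/6 = 1/6
(A ∧ B) ∧ B = 1/6 ∧ 1/6 = 1/6
A ∨ B = 1/6 ∨ 1/6 = 1/6
((A ∧ B) ∧ B) ∨ (A ∨ B) = 1/6 ∨ 1/6 = 1/6
A ⊃ B = 1/6 ⊃ 1/6 = 1
¬A = ¬1/6 = 0
(A ⊃ B) ⊃ ¬A = 1 ⊃ 0 = 0
(((A ∧ B) ∧ B) ∨ (A ∨ B)) ∨ ((A ⊃ B) ⊃ ¬A) = 1/6 ∨ 0 = 1/6
No assignment yields a value below 1/6, so this is the minimum.

1/6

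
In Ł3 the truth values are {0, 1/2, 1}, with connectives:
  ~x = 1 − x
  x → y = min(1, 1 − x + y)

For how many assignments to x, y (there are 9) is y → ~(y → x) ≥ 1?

x = 0, y = 0 ↦ 1  ≥
x = 0, y = 1/2 ↦ 1  ≥
x = 0, y = 1 ↦ 1  ≥
x = 1/2, y = 0 ↦ 1  ≥
x = 1/2, y = 1/2 ↦ 1/2  <
x = 1/2, y = 1 ↦ 1/2  <
x = 1, y = 0 ↦ 1  ≥
x = 1, y = 1/2 ↦ 1/2  <
x = 1, y = 1 ↦ 0  <
So 5 of the 9 assignments meet the threshold.

5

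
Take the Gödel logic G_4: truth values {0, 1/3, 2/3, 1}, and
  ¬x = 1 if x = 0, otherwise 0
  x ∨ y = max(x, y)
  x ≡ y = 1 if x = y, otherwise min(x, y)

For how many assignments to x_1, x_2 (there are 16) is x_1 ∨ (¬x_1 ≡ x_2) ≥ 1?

x_1 = 0, x_2 = 0 ↦ 0  <
x_1 = 0, x_2 = 1/3 ↦ 1/3  <
x_1 = 0, x_2 = 2/3 ↦ 2/3  <
x_1 = 0, x_2 = 1 ↦ 1  ≥
x_1 = 1/3, x_2 = 0 ↦ 1  ≥
x_1 = 1/3, x_2 = 1/3 ↦ 1/3  <
x_1 = 1/3, x_2 = 2/3 ↦ 1/3  <
x_1 = 1/3, x_2 = 1 ↦ 1/3  <
x_1 = 2/3, x_2 = 0 ↦ 1  ≥
x_1 = 2/3, x_2 = 1/3 ↦ 2/3  <
x_1 = 2/3, x_2 = 2/3 ↦ 2/3  <
x_1 = 2/3, x_2 = 1 ↦ 2/3  <
x_1 = 1, x_2 = 0 ↦ 1  ≥
x_1 = 1, x_2 = 1/3 ↦ 1  ≥
x_1 = 1, x_2 = 2/3 ↦ 1  ≥
x_1 = 1, x_2 = 1 ↦ 1  ≥
So 7 of the 16 assignments meet the threshold.

7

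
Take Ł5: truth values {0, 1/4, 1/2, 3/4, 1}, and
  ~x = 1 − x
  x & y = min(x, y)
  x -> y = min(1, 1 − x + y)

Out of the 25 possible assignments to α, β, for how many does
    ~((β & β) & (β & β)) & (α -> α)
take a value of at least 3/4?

value 1: 5 assignments (counts)
value 3/4: 5 assignments (counts)
value 1/2: 5 assignments
value 1/4: 5 assignments
value 0: 5 assignments
So 10 of the 25 assignments meet the threshold.

10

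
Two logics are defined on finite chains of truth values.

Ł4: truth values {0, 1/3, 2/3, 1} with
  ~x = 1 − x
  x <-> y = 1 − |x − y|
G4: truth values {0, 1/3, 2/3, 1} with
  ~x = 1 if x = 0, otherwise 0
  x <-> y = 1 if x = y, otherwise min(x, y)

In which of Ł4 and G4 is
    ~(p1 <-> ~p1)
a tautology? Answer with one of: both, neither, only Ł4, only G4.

only G4

In Ł4: at p1 = 1/3 the value is 1/3 — not a tautology.
In G4: every assignment gives 1 — tautology.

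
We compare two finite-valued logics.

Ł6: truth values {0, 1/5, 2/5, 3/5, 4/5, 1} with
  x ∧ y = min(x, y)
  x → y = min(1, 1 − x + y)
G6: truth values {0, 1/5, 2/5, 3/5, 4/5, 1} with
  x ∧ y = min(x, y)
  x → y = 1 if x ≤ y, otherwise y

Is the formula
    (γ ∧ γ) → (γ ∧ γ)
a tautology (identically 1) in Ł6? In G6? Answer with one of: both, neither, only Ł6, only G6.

In Ł6: every assignment gives 1 — tautology.
In G6: every assignment gives 1 — tautology.

both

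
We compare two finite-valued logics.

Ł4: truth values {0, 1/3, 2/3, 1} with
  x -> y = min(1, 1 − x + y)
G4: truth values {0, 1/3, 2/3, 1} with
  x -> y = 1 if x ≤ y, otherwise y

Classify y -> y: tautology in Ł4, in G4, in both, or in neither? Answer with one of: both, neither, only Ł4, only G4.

In Ł4: every assignment gives 1 — tautology.
In G4: every assignment gives 1 — tautology.

both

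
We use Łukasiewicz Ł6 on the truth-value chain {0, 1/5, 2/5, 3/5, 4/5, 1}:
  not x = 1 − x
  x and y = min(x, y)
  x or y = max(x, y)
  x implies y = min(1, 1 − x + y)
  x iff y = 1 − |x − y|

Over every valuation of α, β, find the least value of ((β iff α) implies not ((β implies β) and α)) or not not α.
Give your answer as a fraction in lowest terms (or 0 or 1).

3/5

Take α = 2/5, β = 2/5:
β iff α = 2/5 iff 2/5 = 1
β implies β = 2/5 implies 2/5 = 1
(β implies β) and α = 1 and 2/5 = 2/5
not ((β implies β) and α) = not 2/5 = 3/5
(β iff α) implies not ((β implies β) and α) = 1 implies 3/5 = 3/5
not α = not 2/5 = 3/5
not not α = not 3/5 = 2/5
((β iff α) implies not ((β implies β) and α)) or not not α = 3/5 or 2/5 = 3/5
No assignment yields a value below 3/5, so this is the minimum.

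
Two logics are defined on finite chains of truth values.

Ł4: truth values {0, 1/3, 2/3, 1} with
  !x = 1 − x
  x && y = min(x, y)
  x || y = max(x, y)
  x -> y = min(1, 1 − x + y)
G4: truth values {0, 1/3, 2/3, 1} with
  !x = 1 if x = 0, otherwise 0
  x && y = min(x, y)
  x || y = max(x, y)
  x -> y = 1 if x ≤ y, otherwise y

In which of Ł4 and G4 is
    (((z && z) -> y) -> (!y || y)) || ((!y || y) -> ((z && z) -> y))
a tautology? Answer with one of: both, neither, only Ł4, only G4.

both

In Ł4: every assignment gives 1 — tautology.
In G4: every assignment gives 1 — tautology.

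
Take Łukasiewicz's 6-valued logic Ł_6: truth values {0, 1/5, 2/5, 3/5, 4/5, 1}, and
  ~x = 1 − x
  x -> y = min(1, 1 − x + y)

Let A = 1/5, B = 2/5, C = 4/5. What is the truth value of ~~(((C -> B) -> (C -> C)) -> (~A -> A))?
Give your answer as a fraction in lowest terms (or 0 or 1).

2/5

C -> B = 4/5 -> 2/5 = 3/5
C -> C = 4/5 -> 4/5 = 1
(C -> B) -> (C -> C) = 3/5 -> 1 = 1
~A = ~1/5 = 4/5
~A -> A = 4/5 -> 1/5 = 2/5
((C -> B) -> (C -> C)) -> (~A -> A) = 1 -> 2/5 = 2/5
~(((C -> B) -> (C -> C)) -> (~A -> A)) = ~2/5 = 3/5
~~(((C -> B) -> (C -> C)) -> (~A -> A)) = ~3/5 = 2/5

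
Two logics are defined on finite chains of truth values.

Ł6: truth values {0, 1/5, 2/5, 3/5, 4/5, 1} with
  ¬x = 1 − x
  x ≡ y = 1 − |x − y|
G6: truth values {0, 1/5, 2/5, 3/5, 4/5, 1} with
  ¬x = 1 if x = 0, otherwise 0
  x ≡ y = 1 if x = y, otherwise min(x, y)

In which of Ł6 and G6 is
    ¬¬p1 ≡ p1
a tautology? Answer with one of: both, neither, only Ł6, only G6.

only Ł6

In Ł6: every assignment gives 1 — tautology.
In G6: at p1 = 1/5 the value is 1/5 — not a tautology.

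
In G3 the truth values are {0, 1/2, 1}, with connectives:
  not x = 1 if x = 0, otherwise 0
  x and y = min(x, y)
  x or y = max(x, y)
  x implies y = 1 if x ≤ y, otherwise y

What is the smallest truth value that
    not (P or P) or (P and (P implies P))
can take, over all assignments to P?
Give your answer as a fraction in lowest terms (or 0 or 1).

Take P = 1/2:
P or P = 1/2 or 1/2 = 1/2
not (P or P) = not 1/2 = 0
P implies P = 1/2 implies 1/2 = 1
P and (P implies P) = 1/2 and 1 = 1/2
not (P or P) or (P and (P implies P)) = 0 or 1/2 = 1/2
No assignment yields a value below 1/2, so this is the minimum.

1/2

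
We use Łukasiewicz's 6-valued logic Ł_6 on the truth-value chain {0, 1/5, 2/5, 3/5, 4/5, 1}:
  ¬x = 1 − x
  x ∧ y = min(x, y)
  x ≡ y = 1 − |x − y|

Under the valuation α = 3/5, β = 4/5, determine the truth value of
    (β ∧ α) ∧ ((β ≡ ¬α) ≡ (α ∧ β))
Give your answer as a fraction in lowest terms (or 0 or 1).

β ∧ α = 4/5 ∧ 3/5 = 3/5
¬α = ¬3/5 = 2/5
β ≡ ¬α = 4/5 ≡ 2/5 = 3/5
α ∧ β = 3/5 ∧ 4/5 = 3/5
(β ≡ ¬α) ≡ (α ∧ β) = 3/5 ≡ 3/5 = 1
(β ∧ α) ∧ ((β ≡ ¬α) ≡ (α ∧ β)) = 3/5 ∧ 1 = 3/5

3/5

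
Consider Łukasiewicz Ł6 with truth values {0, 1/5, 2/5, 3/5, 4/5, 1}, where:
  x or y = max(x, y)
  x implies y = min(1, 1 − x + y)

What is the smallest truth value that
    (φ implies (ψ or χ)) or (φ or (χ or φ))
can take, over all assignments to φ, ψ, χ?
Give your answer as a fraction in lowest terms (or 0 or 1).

Take φ = 2/5, ψ = 0, χ = 0:
ψ or χ = 0 or 0 = 0
φ implies (ψ or χ) = 2/5 implies 0 = 3/5
χ or φ = 0 or 2/5 = 2/5
φ or (χ or φ) = 2/5 or 2/5 = 2/5
(φ implies (ψ or χ)) or (φ or (χ or φ)) = 3/5 or 2/5 = 3/5
No assignment yields a value below 3/5, so this is the minimum.

3/5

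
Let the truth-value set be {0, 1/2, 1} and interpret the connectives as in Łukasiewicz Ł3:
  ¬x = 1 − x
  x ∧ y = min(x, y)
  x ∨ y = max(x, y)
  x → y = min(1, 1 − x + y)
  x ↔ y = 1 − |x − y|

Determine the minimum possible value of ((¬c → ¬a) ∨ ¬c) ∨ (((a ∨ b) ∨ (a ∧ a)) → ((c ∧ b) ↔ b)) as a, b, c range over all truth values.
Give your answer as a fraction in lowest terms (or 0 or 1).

1/2

Take a = 1, b = 1, c = 1/2:
¬c = ¬1/2 = 1/2
¬a = ¬1 = 0
¬c → ¬a = 1/2 → 0 = 1/2
¬c = ¬1/2 = 1/2
(¬c → ¬a) ∨ ¬c = 1/2 ∨ 1/2 = 1/2
a ∨ b = 1 ∨ 1 = 1
a ∧ a = 1 ∧ 1 = 1
(a ∨ b) ∨ (a ∧ a) = 1 ∨ 1 = 1
c ∧ b = 1/2 ∧ 1 = 1/2
(c ∧ b) ↔ b = 1/2 ↔ 1 = 1/2
((a ∨ b) ∨ (a ∧ a)) → ((c ∧ b) ↔ b) = 1 → 1/2 = 1/2
((¬c → ¬a) ∨ ¬c) ∨ (((a ∨ b) ∨ (a ∧ a)) → ((c ∧ b) ↔ b)) = 1/2 ∨ 1/2 = 1/2
No assignment yields a value below 1/2, so this is the minimum.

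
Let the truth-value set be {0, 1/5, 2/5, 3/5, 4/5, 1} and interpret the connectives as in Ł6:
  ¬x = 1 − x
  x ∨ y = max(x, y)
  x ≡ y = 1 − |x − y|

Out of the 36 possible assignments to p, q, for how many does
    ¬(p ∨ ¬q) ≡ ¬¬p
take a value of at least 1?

value 1: 3 assignments (counts)
value 4/5: 11 assignments
value 3/5: 4 assignments
value 2/5: 9 assignments
value 1/5: 2 assignments
value 0: 7 assignments
So 3 of the 36 assignments meet the threshold.

3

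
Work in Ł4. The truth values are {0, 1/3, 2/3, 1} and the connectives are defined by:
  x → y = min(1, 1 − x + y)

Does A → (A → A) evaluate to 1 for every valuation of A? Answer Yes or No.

A = 0 ↦ 1
A = 1/3 ↦ 1
A = 2/3 ↦ 1
A = 1 ↦ 1
Every assignment gives a value ≥ 1.

Yes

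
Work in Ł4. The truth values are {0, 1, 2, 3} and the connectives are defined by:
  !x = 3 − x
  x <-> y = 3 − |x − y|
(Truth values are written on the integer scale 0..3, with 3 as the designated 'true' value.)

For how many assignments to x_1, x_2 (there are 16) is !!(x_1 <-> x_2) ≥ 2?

10

x_1 = 0, x_2 = 0 ↦ 3  ≥
x_1 = 0, x_2 = 1 ↦ 2  ≥
x_1 = 0, x_2 = 2 ↦ 1  <
x_1 = 0, x_2 = 3 ↦ 0  <
x_1 = 1, x_2 = 0 ↦ 2  ≥
x_1 = 1, x_2 = 1 ↦ 3  ≥
x_1 = 1, x_2 = 2 ↦ 2  ≥
x_1 = 1, x_2 = 3 ↦ 1  <
x_1 = 2, x_2 = 0 ↦ 1  <
x_1 = 2, x_2 = 1 ↦ 2  ≥
x_1 = 2, x_2 = 2 ↦ 3  ≥
x_1 = 2, x_2 = 3 ↦ 2  ≥
x_1 = 3, x_2 = 0 ↦ 0  <
x_1 = 3, x_2 = 1 ↦ 1  <
x_1 = 3, x_2 = 2 ↦ 2  ≥
x_1 = 3, x_2 = 3 ↦ 3  ≥
So 10 of the 16 assignments meet the threshold.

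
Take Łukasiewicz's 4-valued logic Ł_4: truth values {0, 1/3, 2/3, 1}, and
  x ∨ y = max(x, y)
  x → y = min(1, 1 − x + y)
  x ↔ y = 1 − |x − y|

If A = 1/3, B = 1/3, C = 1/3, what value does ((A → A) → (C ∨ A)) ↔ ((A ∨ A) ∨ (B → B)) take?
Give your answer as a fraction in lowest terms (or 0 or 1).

1/3

A → A = 1/3 → 1/3 = 1
C ∨ A = 1/3 ∨ 1/3 = 1/3
(A → A) → (C ∨ A) = 1 → 1/3 = 1/3
A ∨ A = 1/3 ∨ 1/3 = 1/3
B → B = 1/3 → 1/3 = 1
(A ∨ A) ∨ (B → B) = 1/3 ∨ 1 = 1
((A → A) → (C ∨ A)) ↔ ((A ∨ A) ∨ (B → B)) = 1/3 ↔ 1 = 1/3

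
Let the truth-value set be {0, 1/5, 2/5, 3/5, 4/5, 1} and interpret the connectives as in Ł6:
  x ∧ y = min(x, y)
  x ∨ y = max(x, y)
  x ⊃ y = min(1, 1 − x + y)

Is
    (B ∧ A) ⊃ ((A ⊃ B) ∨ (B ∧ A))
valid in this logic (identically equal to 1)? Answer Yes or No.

Yes

At A = 4/5, B = 1/5, for instance:
B ∧ A = 1/5 ∧ 4/5 = 1/5
A ⊃ B = 4/5 ⊃ 1/5 = 2/5
(A ⊃ B) ∨ (B ∧ A) = 2/5 ∨ 1/5 = 2/5
(B ∧ A) ⊃ ((A ⊃ B) ∨ (B ∧ A)) = 1/5 ⊃ 2/5 = 1
and checking the remaining 35 assignments likewise gives ≥ 1 in every case.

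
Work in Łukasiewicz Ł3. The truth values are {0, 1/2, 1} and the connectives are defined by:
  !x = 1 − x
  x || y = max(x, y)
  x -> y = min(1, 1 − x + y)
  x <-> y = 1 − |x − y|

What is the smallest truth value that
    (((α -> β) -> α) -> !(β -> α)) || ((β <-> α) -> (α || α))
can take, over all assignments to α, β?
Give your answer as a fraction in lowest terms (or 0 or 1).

1/2

Take α = 1/2, β = 1/2:
α -> β = 1/2 -> 1/2 = 1
(α -> β) -> α = 1 -> 1/2 = 1/2
β -> α = 1/2 -> 1/2 = 1
!(β -> α) = !1 = 0
((α -> β) -> α) -> !(β -> α) = 1/2 -> 0 = 1/2
β <-> α = 1/2 <-> 1/2 = 1
α || α = 1/2 || 1/2 = 1/2
(β <-> α) -> (α || α) = 1 -> 1/2 = 1/2
(((α -> β) -> α) -> !(β -> α)) || ((β <-> α) -> (α || α)) = 1/2 || 1/2 = 1/2
No assignment yields a value below 1/2, so this is the minimum.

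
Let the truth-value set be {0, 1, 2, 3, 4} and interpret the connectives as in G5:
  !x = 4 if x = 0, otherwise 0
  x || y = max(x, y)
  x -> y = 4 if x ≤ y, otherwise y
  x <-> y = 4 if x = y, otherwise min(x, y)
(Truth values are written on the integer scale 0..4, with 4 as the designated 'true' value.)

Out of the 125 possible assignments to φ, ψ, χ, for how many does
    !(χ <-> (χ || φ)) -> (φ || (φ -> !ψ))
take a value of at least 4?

113

value 4: 113 assignments (counts)
value 3: 4 assignments
value 2: 4 assignments
value 1: 4 assignments
So 113 of the 125 assignments meet the threshold.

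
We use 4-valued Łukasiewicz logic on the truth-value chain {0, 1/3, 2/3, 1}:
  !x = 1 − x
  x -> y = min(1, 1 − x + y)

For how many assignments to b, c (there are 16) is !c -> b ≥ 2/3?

b = 0, c = 0 ↦ 0  <
b = 0, c = 1/3 ↦ 1/3  <
b = 0, c = 2/3 ↦ 2/3  ≥
b = 0, c = 1 ↦ 1  ≥
b = 1/3, c = 0 ↦ 1/3  <
b = 1/3, c = 1/3 ↦ 2/3  ≥
b = 1/3, c = 2/3 ↦ 1  ≥
b = 1/3, c = 1 ↦ 1  ≥
b = 2/3, c = 0 ↦ 2/3  ≥
b = 2/3, c = 1/3 ↦ 1  ≥
b = 2/3, c = 2/3 ↦ 1  ≥
b = 2/3, c = 1 ↦ 1  ≥
b = 1, c = 0 ↦ 1  ≥
b = 1, c = 1/3 ↦ 1  ≥
b = 1, c = 2/3 ↦ 1  ≥
b = 1, c = 1 ↦ 1  ≥
So 13 of the 16 assignments meet the threshold.

13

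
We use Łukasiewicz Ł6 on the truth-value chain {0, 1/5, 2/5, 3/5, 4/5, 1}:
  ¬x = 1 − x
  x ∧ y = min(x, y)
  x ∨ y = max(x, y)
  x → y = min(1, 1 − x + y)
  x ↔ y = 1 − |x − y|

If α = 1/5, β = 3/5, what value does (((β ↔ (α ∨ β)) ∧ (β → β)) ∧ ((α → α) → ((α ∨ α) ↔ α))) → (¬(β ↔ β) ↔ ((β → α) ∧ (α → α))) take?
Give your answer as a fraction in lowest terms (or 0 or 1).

2/5

α ∨ β = 1/5 ∨ 3/5 = 3/5
β ↔ (α ∨ β) = 3/5 ↔ 3/5 = 1
β → β = 3/5 → 3/5 = 1
(β ↔ (α ∨ β)) ∧ (β → β) = 1 ∧ 1 = 1
α → α = 1/5 → 1/5 = 1
α ∨ α = 1/5 ∨ 1/5 = 1/5
(α ∨ α) ↔ α = 1/5 ↔ 1/5 = 1
(α → α) → ((α ∨ α) ↔ α) = 1 → 1 = 1
((β ↔ (α ∨ β)) ∧ (β → β)) ∧ ((α → α) → ((α ∨ α) ↔ α)) = 1 ∧ 1 = 1
β ↔ β = 3/5 ↔ 3/5 = 1
¬(β ↔ β) = ¬1 = 0
β → α = 3/5 → 1/5 = 3/5
α → α = 1/5 → 1/5 = 1
(β → α) ∧ (α → α) = 3/5 ∧ 1 = 3/5
¬(β ↔ β) ↔ ((β → α) ∧ (α → α)) = 0 ↔ 3/5 = 2/5
(((β ↔ (α ∨ β)) ∧ (β → β)) ∧ ((α → α) → ((α ∨ α) ↔ α))) → (¬(β ↔ β) ↔ ((β → α) ∧ (α → α))) = 1 → 2/5 = 2/5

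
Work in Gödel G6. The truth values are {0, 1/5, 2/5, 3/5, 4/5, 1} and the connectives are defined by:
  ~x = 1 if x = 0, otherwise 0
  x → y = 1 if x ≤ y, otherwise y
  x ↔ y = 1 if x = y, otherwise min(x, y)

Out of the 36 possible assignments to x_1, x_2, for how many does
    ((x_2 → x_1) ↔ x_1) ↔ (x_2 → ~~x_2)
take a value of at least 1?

21

value 1: 21 assignments (counts)
value 4/5: 5 assignments
value 3/5: 4 assignments
value 2/5: 3 assignments
value 1/5: 2 assignments
value 0: 1 assignment
So 21 of the 36 assignments meet the threshold.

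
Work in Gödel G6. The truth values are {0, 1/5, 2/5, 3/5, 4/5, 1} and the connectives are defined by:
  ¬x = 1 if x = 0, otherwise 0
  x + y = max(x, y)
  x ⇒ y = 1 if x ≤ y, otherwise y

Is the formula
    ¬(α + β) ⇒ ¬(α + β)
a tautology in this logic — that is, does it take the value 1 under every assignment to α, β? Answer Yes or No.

At α = 2/5, β = 2/5, for instance:
α + β = 2/5 + 2/5 = 2/5
¬(α + β) = ¬2/5 = 0
¬(α + β) ⇒ ¬(α + β) = 0 ⇒ 0 = 1
and checking the remaining 35 assignments likewise gives ≥ 1 in every case.

Yes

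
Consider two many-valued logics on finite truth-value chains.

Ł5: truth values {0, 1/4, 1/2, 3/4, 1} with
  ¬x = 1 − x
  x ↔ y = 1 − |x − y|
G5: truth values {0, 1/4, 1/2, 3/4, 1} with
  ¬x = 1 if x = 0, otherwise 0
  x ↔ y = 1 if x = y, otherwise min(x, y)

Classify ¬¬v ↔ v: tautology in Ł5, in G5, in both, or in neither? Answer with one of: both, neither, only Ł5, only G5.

only Ł5

In Ł5: every assignment gives 1 — tautology.
In G5: at v = 1/4 the value is 1/4 — not a tautology.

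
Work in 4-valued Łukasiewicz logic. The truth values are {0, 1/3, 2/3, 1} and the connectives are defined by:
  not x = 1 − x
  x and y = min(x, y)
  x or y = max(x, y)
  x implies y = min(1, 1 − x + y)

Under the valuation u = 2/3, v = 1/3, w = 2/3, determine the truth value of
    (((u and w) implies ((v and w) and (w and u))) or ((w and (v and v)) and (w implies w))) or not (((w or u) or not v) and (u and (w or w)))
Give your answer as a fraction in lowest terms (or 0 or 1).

u and w = 2/3 and 2/3 = 2/3
v and w = 1/3 and 2/3 = 1/3
w and u = 2/3 and 2/3 = 2/3
(v and w) and (w and u) = 1/3 and 2/3 = 1/3
(u and w) implies ((v and w) and (w and u)) = 2/3 implies 1/3 = 2/3
v and v = 1/3 and 1/3 = 1/3
w and (v and v) = 2/3 and 1/3 = 1/3
w implies w = 2/3 implies 2/3 = 1
(w and (v and v)) and (w implies w) = 1/3 and 1 = 1/3
((u and w) implies ((v and w) and (w and u))) or ((w and (v and v)) and (w implies w)) = 2/3 or 1/3 = 2/3
w or u = 2/3 or 2/3 = 2/3
not v = not 1/3 = 2/3
(w or u) or not v = 2/3 or 2/3 = 2/3
w or w = 2/3 or 2/3 = 2/3
u and (w or w) = 2/3 and 2/3 = 2/3
((w or u) or not v) and (u and (w or w)) = 2/3 and 2/3 = 2/3
not (((w or u) or not v) and (u and (w or w))) = not 2/3 = 1/3
(((u and w) implies ((v and w) and (w and u))) or ((w and (v and v)) and (w implies w))) or not (((w or u) or not v) and (u and (w or w))) = 2/3 or 1/3 = 2/3

2/3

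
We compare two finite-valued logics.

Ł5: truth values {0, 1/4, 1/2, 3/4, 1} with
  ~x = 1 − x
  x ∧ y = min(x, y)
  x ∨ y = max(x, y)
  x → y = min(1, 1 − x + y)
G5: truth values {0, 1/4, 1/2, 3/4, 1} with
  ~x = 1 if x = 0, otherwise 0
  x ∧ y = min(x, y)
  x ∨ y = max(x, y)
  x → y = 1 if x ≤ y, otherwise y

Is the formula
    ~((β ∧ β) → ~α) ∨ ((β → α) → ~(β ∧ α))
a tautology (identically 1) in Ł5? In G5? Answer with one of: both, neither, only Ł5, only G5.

In Ł5: at α = 1/4, β = 1/4 the value is 3/4 — not a tautology.
In G5: every assignment gives 1 — tautology.

only G5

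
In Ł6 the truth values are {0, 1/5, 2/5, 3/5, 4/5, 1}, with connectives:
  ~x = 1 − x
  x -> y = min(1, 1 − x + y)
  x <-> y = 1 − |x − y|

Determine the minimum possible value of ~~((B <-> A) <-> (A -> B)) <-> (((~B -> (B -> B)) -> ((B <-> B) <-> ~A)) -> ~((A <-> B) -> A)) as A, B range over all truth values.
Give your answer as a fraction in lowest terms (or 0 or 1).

Take A = 2/5, B = 0:
B <-> A = 0 <-> 2/5 = 3/5
A -> B = 2/5 -> 0 = 3/5
(B <-> A) <-> (A -> B) = 3/5 <-> 3/5 = 1
~((B <-> A) <-> (A -> B)) = ~1 = 0
~~((B <-> A) <-> (A -> B)) = ~0 = 1
~B = ~0 = 1
B -> B = 0 -> 0 = 1
~B -> (B -> B) = 1 -> 1 = 1
B <-> B = 0 <-> 0 = 1
~A = ~2/5 = 3/5
(B <-> B) <-> ~A = 1 <-> 3/5 = 3/5
(~B -> (B -> B)) -> ((B <-> B) <-> ~A) = 1 -> 3/5 = 3/5
A <-> B = 2/5 <-> 0 = 3/5
(A <-> B) -> A = 3/5 -> 2/5 = 4/5
~((A <-> B) -> A) = ~4/5 = 1/5
((~B -> (B -> B)) -> ((B <-> B) <-> ~A)) -> ~((A <-> B) -> A) = 3/5 -> 1/5 = 3/5
~~((B <-> A) <-> (A -> B)) <-> (((~B -> (B -> B)) -> ((B <-> B) <-> ~A)) -> ~((A <-> B) -> A)) = 1 <-> 3/5 = 3/5
No assignment yields a value below 3/5, so this is the minimum.

3/5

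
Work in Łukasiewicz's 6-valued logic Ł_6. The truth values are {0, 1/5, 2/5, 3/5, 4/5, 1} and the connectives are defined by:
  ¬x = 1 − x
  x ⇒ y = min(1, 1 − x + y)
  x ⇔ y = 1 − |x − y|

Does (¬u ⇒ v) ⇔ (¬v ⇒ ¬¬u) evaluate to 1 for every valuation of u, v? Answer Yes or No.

At u = 4/5, v = 2/5, for instance:
¬u = ¬4/5 = 1/5
¬u ⇒ v = 1/5 ⇒ 2/5 = 1
¬v = ¬2/5 = 3/5
¬¬u = ¬1/5 = 4/5
¬v ⇒ ¬¬u = 3/5 ⇒ 4/5 = 1
(¬u ⇒ v) ⇔ (¬v ⇒ ¬¬u) = 1 ⇔ 1 = 1
and checking the remaining 35 assignments likewise gives ≥ 1 in every case.

Yes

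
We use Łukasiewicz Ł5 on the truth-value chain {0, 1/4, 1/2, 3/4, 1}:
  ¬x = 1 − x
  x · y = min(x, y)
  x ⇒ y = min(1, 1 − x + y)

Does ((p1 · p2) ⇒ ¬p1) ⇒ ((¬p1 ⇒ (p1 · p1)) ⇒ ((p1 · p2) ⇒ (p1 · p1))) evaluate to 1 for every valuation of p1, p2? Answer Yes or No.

At p1 = 3/4, p2 = 1/4, for instance:
p1 · p2 = 3/4 · 1/4 = 1/4
¬p1 = ¬3/4 = 1/4
(p1 · p2) ⇒ ¬p1 = 1/4 ⇒ 1/4 = 1
p1 · p1 = 3/4 · 3/4 = 3/4
¬p1 ⇒ (p1 · p1) = 1/4 ⇒ 3/4 = 1
(p1 · p2) ⇒ (p1 · p1) = 1/4 ⇒ 3/4 = 1
(¬p1 ⇒ (p1 · p1)) ⇒ ((p1 · p2) ⇒ (p1 · p1)) = 1 ⇒ 1 = 1
((p1 · p2) ⇒ ¬p1) ⇒ ((¬p1 ⇒ (p1 · p1)) ⇒ ((p1 · p2) ⇒ (p1 · p1))) = 1 ⇒ 1 = 1
and checking the remaining 24 assignments likewise gives ≥ 1 in every case.

Yes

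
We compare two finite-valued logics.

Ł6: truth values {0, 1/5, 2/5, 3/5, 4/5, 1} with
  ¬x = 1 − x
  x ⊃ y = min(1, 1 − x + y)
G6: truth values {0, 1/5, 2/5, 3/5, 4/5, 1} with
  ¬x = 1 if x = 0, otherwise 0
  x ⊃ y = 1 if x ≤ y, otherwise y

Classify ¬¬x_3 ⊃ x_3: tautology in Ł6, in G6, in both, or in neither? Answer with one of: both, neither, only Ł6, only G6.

In Ł6: every assignment gives 1 — tautology.
In G6: at x_3 = 1/5 the value is 1/5 — not a tautology.

only Ł6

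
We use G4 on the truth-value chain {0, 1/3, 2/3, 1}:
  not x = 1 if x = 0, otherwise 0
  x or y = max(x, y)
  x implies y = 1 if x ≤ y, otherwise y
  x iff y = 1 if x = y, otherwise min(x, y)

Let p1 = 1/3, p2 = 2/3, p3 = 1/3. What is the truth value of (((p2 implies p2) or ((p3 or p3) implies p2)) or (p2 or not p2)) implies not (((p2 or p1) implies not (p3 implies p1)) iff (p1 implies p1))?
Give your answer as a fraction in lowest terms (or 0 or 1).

p2 implies p2 = 2/3 implies 2/3 = 1
p3 or p3 = 1/3 or 1/3 = 1/3
(p3 or p3) implies p2 = 1/3 implies 2/3 = 1
(p2 implies p2) or ((p3 or p3) implies p2) = 1 or 1 = 1
not p2 = not 2/3 = 0
p2 or not p2 = 2/3 or 0 = 2/3
((p2 implies p2) or ((p3 or p3) implies p2)) or (p2 or not p2) = 1 or 2/3 = 1
p2 or p1 = 2/3 or 1/3 = 2/3
p3 implies p1 = 1/3 implies 1/3 = 1
not (p3 implies p1) = not 1 = 0
(p2 or p1) implies not (p3 implies p1) = 2/3 implies 0 = 0
p1 implies p1 = 1/3 implies 1/3 = 1
((p2 or p1) implies not (p3 implies p1)) iff (p1 implies p1) = 0 iff 1 = 0
not (((p2 or p1) implies not (p3 implies p1)) iff (p1 implies p1)) = not 0 = 1
(((p2 implies p2) or ((p3 or p3) implies p2)) or (p2 or not p2)) implies not (((p2 or p1) implies not (p3 implies p1)) iff (p1 implies p1)) = 1 implies 1 = 1

1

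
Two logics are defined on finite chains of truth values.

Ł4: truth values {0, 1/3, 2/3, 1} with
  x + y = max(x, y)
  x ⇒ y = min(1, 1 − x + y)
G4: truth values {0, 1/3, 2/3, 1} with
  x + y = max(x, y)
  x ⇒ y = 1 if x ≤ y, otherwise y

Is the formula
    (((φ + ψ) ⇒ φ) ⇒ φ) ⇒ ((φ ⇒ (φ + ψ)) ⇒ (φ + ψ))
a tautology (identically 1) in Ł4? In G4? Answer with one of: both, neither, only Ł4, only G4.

In Ł4: every assignment gives 1 — tautology.
In G4: at φ = 0, ψ = 1/3 the value is 1/3 — not a tautology.

only Ł4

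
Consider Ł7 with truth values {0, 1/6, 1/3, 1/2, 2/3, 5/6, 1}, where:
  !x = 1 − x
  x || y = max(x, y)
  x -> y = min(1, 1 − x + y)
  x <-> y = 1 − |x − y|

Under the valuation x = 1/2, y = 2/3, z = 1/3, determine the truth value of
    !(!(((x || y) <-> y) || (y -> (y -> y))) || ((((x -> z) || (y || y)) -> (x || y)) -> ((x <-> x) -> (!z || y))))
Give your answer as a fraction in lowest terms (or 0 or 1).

x || y = 1/2 || 2/3 = 2/3
(x || y) <-> y = 2/3 <-> 2/3 = 1
y -> y = 2/3 -> 2/3 = 1
y -> (y -> y) = 2/3 -> 1 = 1
((x || y) <-> y) || (y -> (y -> y)) = 1 || 1 = 1
!(((x || y) <-> y) || (y -> (y -> y))) = !1 = 0
x -> z = 1/2 -> 1/3 = 5/6
y || y = 2/3 || 2/3 = 2/3
(x -> z) || (y || y) = 5/6 || 2/3 = 5/6
x || y = 1/2 || 2/3 = 2/3
((x -> z) || (y || y)) -> (x || y) = 5/6 -> 2/3 = 5/6
x <-> x = 1/2 <-> 1/2 = 1
!z = !1/3 = 2/3
!z || y = 2/3 || 2/3 = 2/3
(x <-> x) -> (!z || y) = 1 -> 2/3 = 2/3
(((x -> z) || (y || y)) -> (x || y)) -> ((x <-> x) -> (!z || y)) = 5/6 -> 2/3 = 5/6
!(((x || y) <-> y) || (y -> (y -> y))) || ((((x -> z) || (y || y)) -> (x || y)) -> ((x <-> x) -> (!z || y))) = 0 || 5/6 = 5/6
!(!(((x || y) <-> y) || (y -> (y -> y))) || ((((x -> z) || (y || y)) -> (x || y)) -> ((x <-> x) -> (!z || y)))) = !5/6 = 1/6

1/6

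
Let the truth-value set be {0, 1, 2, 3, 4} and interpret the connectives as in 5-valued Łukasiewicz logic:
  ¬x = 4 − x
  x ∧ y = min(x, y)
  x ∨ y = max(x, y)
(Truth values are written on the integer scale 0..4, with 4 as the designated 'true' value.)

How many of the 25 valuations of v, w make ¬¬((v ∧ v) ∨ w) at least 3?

16

value 4: 9 assignments (counts)
value 3: 7 assignments (counts)
value 2: 5 assignments
value 1: 3 assignments
value 0: 1 assignment
So 16 of the 25 assignments meet the threshold.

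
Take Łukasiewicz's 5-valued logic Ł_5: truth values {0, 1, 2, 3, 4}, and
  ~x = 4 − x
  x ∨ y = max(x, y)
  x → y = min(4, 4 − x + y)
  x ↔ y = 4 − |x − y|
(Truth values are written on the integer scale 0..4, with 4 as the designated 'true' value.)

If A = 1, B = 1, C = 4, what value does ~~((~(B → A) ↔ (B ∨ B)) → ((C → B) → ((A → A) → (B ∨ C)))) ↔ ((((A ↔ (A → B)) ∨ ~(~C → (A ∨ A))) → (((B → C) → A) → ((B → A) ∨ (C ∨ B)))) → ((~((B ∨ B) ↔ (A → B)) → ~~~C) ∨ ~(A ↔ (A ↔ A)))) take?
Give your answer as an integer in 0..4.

B → A = 1 → 1 = 4
~(B → A) = ~4 = 0
B ∨ B = 1 ∨ 1 = 1
~(B → A) ↔ (B ∨ B) = 0 ↔ 1 = 3
C → B = 4 → 1 = 1
A → A = 1 → 1 = 4
B ∨ C = 1 ∨ 4 = 4
(A → A) → (B ∨ C) = 4 → 4 = 4
(C → B) → ((A → A) → (B ∨ C)) = 1 → 4 = 4
(~(B → A) ↔ (B ∨ B)) → ((C → B) → ((A → A) → (B ∨ C))) = 3 → 4 = 4
~((~(B → A) ↔ (B ∨ B)) → ((C → B) → ((A → A) → (B ∨ C)))) = ~4 = 0
~~((~(B → A) ↔ (B ∨ B)) → ((C → B) → ((A → A) → (B ∨ C)))) = ~0 = 4
A → B = 1 → 1 = 4
A ↔ (A → B) = 1 ↔ 4 = 1
~C = ~4 = 0
A ∨ A = 1 ∨ 1 = 1
~C → (A ∨ A) = 0 → 1 = 4
~(~C → (A ∨ A)) = ~4 = 0
(A ↔ (A → B)) ∨ ~(~C → (A ∨ A)) = 1 ∨ 0 = 1
B → C = 1 → 4 = 4
(B → C) → A = 4 → 1 = 1
B → A = 1 → 1 = 4
C ∨ B = 4 ∨ 1 = 4
(B → A) ∨ (C ∨ B) = 4 ∨ 4 = 4
((B → C) → A) → ((B → A) ∨ (C ∨ B)) = 1 → 4 = 4
((A ↔ (A → B)) ∨ ~(~C → (A ∨ A))) → (((B → C) → A) → ((B → A) ∨ (C ∨ B))) = 1 → 4 = 4
B ∨ B = 1 ∨ 1 = 1
A → B = 1 → 1 = 4
(B ∨ B) ↔ (A → B) = 1 ↔ 4 = 1
~((B ∨ B) ↔ (A → B)) = ~1 = 3
~C = ~4 = 0
~~C = ~0 = 4
~~~C = ~4 = 0
~((B ∨ B) ↔ (A → B)) → ~~~C = 3 → 0 = 1
A ↔ A = 1 ↔ 1 = 4
A ↔ (A ↔ A) = 1 ↔ 4 = 1
~(A ↔ (A ↔ A)) = ~1 = 3
(~((B ∨ B) ↔ (A → B)) → ~~~C) ∨ ~(A ↔ (A ↔ A)) = 1 ∨ 3 = 3
(((A ↔ (A → B)) ∨ ~(~C → (A ∨ A))) → (((B → C) → A) → ((B → A) ∨ (C ∨ B)))) → ((~((B ∨ B) ↔ (A → B)) → ~~~C) ∨ ~(A ↔ (A ↔ A))) = 4 → 3 = 3
~~((~(B → A) ↔ (B ∨ B)) → ((C → B) → ((A → A) → (B ∨ C)))) ↔ ((((A ↔ (A → B)) ∨ ~(~C → (A ∨ A))) → (((B → C) → A) → ((B → A) ∨ (C ∨ B)))) → ((~((B ∨ B) ↔ (A → B)) → ~~~C) ∨ ~(A ↔ (A ↔ A)))) = 4 ↔ 3 = 3

3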